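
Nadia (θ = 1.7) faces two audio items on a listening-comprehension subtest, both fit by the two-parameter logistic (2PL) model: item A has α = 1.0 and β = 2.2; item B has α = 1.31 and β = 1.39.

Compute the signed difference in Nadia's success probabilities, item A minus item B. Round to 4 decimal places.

P(θ) = 1 / (1 + exp(−α(θ − β)))
P_A = 0.3775
P_B = 0.6002
P_A − P_B = -0.2226

-0.2226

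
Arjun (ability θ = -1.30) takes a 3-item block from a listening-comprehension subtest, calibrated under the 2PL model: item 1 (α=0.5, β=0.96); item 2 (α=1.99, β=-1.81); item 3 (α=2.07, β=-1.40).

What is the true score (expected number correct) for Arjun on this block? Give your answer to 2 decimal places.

1.53

P(θ) = 1 / (1 + exp(−α(θ − β)))
P_1 = 1/(1+e^{1.1300}) = 0.2442
P_2 = 1/(1+e^{-1.0149}) = 0.7340
P_3 = 1/(1+e^{-0.2070}) = 0.5516
E[score] = 0.2442 + 0.7340 + 0.5516 = 1.5297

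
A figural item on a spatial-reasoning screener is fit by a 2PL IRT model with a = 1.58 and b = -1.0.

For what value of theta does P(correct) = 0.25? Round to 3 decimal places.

-1.695

P(theta) = 1 / (1 + exp(−a(theta − b)))
logit = ln(0.2500/0.7500) = -1.0986
theta = b + logit/(a) = -1.0 + (-1.0986)/1.5800 = -1.6953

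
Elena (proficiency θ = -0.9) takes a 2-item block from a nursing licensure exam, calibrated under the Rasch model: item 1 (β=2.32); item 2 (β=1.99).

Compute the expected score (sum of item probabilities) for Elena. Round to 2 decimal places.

0.09

P(θ) = 1 / (1 + exp(−(θ − β)))
P_1 = 1/(1+e^{3.2200}) = 0.0384
P_2 = 1/(1+e^{2.8900}) = 0.0527
E[score] = 0.0384 + 0.0527 = 0.0911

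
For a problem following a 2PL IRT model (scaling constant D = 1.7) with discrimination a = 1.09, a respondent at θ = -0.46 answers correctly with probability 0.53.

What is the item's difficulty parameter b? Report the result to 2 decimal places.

P(θ) = 1 / (1 + exp(−D·a(θ − b)))
logit(0.53) = ln(0.53/0.47) = 0.1201
b = θ − logit/(1.7·a) = -0.46 − 0.1201/1.8530 = -0.5248

-0.52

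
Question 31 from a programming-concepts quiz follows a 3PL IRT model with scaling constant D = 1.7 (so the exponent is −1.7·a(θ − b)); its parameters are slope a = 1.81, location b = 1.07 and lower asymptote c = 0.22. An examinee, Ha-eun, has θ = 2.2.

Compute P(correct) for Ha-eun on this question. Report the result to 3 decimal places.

0.977

P(θ) = c + (1 − c) · 1 / (1 + exp(−D·a(θ − b)))
Exponent: 1.7 × 1.81 × (2.2 − 1.07) = 3.4770
1/(1 + e^{-3.4770}) = 0.9700
P = 0.22 + 0.78 × 0.9700 = 0.9766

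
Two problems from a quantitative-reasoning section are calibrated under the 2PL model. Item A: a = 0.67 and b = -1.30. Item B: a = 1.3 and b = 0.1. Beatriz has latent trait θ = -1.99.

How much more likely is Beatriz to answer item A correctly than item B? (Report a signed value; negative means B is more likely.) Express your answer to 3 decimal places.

P(θ) = 1 / (1 + exp(−a(θ − b)))
P_A = 0.3864
P_B = 0.0620
P_A − P_B = 0.3245

0.324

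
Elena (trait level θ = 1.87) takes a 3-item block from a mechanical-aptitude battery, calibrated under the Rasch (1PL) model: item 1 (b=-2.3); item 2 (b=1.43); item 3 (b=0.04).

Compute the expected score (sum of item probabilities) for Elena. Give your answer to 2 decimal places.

P(θ) = 1 / (1 + exp(−(θ − b)))
P_1 = 1/(1+e^{-4.1700}) = 0.9848
P_2 = 1/(1+e^{-0.4400}) = 0.6083
P_3 = 1/(1+e^{-1.8300}) = 0.8618
E[score] = 0.9848 + 0.6083 + 0.8618 = 2.4548

2.45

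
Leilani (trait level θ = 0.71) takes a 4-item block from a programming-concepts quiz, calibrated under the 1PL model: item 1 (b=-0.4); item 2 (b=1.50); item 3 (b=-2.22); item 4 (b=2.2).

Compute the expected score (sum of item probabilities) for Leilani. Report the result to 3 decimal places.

P(θ) = 1 / (1 + exp(−(θ − b)))
P_1 = 1/(1+e^{-1.1100}) = 0.7521
P_2 = 1/(1+e^{0.7900}) = 0.3122
P_3 = 1/(1+e^{-2.9300}) = 0.9493
P_4 = 1/(1+e^{1.4900}) = 0.1839
E[score] = 0.7521 + 0.3122 + 0.9493 + 0.1839 = 2.1975

2.198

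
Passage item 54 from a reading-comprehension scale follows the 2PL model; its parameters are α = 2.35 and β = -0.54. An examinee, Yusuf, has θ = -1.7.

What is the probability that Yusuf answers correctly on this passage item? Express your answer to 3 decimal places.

P(θ) = 1 / (1 + exp(−α(θ − β)))
Exponent: 2.35 × (-1.7 − (-0.54)) = -2.7260
1/(1 + e^{2.7260}) = 0.0615

0.061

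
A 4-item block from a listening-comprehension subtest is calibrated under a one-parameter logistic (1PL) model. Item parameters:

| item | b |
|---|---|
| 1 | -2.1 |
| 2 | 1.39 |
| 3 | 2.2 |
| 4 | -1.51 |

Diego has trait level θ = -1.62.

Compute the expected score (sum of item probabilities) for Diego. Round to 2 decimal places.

P(θ) = 1 / (1 + exp(−(θ − b)))
P_1 = 1/(1+e^{-0.4800}) = 0.6177
P_2 = 1/(1+e^{3.0100}) = 0.0470
P_3 = 1/(1+e^{3.8200}) = 0.0215
P_4 = 1/(1+e^{0.1100}) = 0.4725
E[score] = 0.6177 + 0.0470 + 0.0215 + 0.4725 = 1.1587

1.16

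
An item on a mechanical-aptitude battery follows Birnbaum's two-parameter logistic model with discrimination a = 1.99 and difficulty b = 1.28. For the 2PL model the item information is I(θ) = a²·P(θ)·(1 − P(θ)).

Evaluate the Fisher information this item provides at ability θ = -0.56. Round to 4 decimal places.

P = 1/(1+e^{3.6616}) = 0.0250
P(1−P) = 0.0250 × 0.9750 = 0.0244
I = a² × P(1−P) = 1.99² × 0.0244 = 0.09671

0.0967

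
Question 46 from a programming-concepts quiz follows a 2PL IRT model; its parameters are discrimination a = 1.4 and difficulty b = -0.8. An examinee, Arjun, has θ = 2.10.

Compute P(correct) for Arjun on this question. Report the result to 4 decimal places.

P(θ) = 1 / (1 + exp(−a(θ − b)))
Exponent: 1.4 × (2.10 − (-0.8)) = 4.0600
1/(1 + e^{-4.0600}) = 0.9830

0.9830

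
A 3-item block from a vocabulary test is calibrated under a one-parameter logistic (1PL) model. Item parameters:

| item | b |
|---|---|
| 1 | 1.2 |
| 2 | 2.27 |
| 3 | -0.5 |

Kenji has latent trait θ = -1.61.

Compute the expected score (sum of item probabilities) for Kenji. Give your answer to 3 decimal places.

P(θ) = 1 / (1 + exp(−(θ − b)))
P_1 = 1/(1+e^{2.8100}) = 0.0568
P_2 = 1/(1+e^{3.8800}) = 0.0202
P_3 = 1/(1+e^{1.1100}) = 0.2479
E[score] = 0.0568 + 0.0202 + 0.2479 = 0.3249

0.325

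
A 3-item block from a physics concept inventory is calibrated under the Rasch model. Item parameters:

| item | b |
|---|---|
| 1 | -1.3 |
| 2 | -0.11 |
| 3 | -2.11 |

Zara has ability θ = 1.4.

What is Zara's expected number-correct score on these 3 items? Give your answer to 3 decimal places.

2.727

P(θ) = 1 / (1 + exp(−(θ − b)))
P_1 = 1/(1+e^{-2.7000}) = 0.9370
P_2 = 1/(1+e^{-1.5100}) = 0.8191
P_3 = 1/(1+e^{-3.5100}) = 0.9710
E[score] = 0.9370 + 0.8191 + 0.9710 = 2.7271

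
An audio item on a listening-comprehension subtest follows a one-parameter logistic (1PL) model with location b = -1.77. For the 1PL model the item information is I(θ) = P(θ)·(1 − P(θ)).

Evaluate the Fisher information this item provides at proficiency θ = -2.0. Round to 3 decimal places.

0.247

P = 1/(1+e^{0.2300}) = 0.4428
P(1−P) = 0.4428 × 0.5572 = 0.2467
I = P(1−P) = 0.24672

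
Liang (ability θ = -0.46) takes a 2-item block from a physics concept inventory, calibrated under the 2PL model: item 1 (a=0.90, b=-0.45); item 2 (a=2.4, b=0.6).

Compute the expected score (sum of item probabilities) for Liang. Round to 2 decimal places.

P(θ) = 1 / (1 + exp(−a(θ − b)))
P_1 = 1/(1+e^{0.0090}) = 0.4978
P_2 = 1/(1+e^{2.5440}) = 0.0728
E[score] = 0.4978 + 0.0728 = 0.5706

0.57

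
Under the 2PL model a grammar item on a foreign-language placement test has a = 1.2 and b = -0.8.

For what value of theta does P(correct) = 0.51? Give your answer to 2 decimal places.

-0.77

P(theta) = 1 / (1 + exp(−a(theta − b)))
logit = ln(0.5100/0.4900) = 0.0400
theta = b + logit/(a) = -0.8 + 0.0400/1.2000 = -0.7667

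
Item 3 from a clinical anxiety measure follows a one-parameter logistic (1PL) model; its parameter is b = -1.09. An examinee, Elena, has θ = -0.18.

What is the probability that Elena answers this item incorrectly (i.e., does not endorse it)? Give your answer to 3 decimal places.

P(θ) = 1 / (1 + exp(−(θ − b)))
Exponent: (-0.18 − (-1.09)) = 0.9100
1/(1 + e^{-0.9100}) = 0.7130
P = 0.7130
P(incorrect) = 1 − 0.7130 = 0.2870

0.287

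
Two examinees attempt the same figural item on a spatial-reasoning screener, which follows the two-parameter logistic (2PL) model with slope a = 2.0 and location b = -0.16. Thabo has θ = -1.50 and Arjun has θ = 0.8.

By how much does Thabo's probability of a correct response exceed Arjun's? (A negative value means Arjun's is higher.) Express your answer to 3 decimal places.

P(θ) = 1 / (1 + exp(−a(θ − b)))
P(Thabo) = 0.0642  [exponent -2.6800]
P(Arjun) = 0.8721  [exponent 1.9200]
Difference = 0.0642 − 0.8721 = -0.8080

-0.808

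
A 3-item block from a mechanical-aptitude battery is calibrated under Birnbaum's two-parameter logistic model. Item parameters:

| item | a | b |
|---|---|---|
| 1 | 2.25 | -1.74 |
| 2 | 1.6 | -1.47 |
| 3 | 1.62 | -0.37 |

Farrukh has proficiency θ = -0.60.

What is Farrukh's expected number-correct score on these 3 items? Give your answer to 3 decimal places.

2.137

P(θ) = 1 / (1 + exp(−a(θ − b)))
P_1 = 1/(1+e^{-2.5650}) = 0.9286
P_2 = 1/(1+e^{-1.3920}) = 0.8009
P_3 = 1/(1+e^{0.3726}) = 0.4079
E[score] = 0.9286 + 0.8009 + 0.4079 = 2.1374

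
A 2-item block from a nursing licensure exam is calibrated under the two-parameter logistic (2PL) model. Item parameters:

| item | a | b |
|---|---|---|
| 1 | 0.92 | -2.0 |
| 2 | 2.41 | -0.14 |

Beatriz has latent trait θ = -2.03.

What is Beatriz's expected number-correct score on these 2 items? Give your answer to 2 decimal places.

0.50

P(θ) = 1 / (1 + exp(−a(θ − b)))
P_1 = 1/(1+e^{0.0276}) = 0.4931
P_2 = 1/(1+e^{4.5549}) = 0.0104
E[score] = 0.4931 + 0.0104 = 0.5035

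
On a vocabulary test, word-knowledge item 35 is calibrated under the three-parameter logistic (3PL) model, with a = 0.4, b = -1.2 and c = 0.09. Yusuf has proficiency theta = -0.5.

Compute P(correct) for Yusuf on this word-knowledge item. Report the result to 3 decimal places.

0.608

P(theta) = c + (1 − c) · 1 / (1 + exp(−a(theta − b)))
Exponent: 0.4 × (-0.5 − (-1.2)) = 0.2800
1/(1 + e^{-0.2800}) = 0.5695
P = 0.09 + 0.91 × 0.5695 = 0.6083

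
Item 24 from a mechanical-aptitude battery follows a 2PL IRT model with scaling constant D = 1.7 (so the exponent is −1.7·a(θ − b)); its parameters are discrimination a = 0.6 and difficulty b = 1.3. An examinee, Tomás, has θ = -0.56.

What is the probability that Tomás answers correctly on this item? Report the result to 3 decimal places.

0.130

P(θ) = 1 / (1 + exp(−D·a(θ − b)))
Exponent: 1.7 × 0.6 × (-0.56 − 1.3) = -1.8972
1/(1 + e^{1.8972}) = 0.1304
P = 0.1304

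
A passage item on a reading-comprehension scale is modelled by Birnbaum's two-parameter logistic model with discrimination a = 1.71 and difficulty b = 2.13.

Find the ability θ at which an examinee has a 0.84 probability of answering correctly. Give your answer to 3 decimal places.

3.100

P(θ) = 1 / (1 + exp(−a(θ − b)))
logit = ln(0.8400/0.1600) = 1.6582
θ = b + logit/(a) = 2.13 + 1.6582/1.7100 = 3.0997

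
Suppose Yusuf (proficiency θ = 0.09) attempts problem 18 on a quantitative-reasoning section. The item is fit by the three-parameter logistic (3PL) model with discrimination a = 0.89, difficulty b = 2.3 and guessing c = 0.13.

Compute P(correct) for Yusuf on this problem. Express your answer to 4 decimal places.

P(θ) = c + (1 − c) · 1 / (1 + exp(−a(θ − b)))
Exponent: 0.89 × (0.09 − 2.3) = -1.9669
1/(1 + e^{1.9669}) = 0.1227
P = 0.13 + 0.87 × 0.1227 = 0.2368

0.2368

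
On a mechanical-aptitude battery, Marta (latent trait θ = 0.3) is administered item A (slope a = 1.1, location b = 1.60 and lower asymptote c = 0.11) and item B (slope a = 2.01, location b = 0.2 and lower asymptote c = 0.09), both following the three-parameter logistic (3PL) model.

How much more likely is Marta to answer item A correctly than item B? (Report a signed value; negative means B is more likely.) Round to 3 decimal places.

P(θ) = c + (1 − c) · 1 / (1 + exp(−a(θ − b)))
P_A = 0.2819
P_B = 0.5906
P_A − P_B = -0.3087

-0.309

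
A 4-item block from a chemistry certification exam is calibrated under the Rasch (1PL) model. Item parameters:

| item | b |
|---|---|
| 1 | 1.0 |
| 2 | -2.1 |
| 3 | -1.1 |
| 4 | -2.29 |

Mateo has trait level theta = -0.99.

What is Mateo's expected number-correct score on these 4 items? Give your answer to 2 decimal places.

2.19

P(theta) = 1 / (1 + exp(−(theta − b)))
P_1 = 1/(1+e^{1.9900}) = 0.1203
P_2 = 1/(1+e^{-1.1100}) = 0.7521
P_3 = 1/(1+e^{-0.1100}) = 0.5275
P_4 = 1/(1+e^{-1.3000}) = 0.7858
E[score] = 0.1203 + 0.7521 + 0.5275 + 0.7858 = 2.1857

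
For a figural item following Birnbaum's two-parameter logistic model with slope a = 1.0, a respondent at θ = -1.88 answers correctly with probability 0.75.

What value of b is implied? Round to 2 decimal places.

-2.98

P(θ) = 1 / (1 + exp(−a(θ − b)))
logit(0.75) = ln(0.75/0.25) = 1.0986
b = θ − logit/(a) = -1.88 − 1.0986/1.0000 = -2.9786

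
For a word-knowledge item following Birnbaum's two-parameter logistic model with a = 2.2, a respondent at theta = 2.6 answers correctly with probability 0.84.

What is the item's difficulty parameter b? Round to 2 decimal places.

1.85

P(theta) = 1 / (1 + exp(−a(theta − b)))
logit(0.84) = ln(0.84/0.16) = 1.6582
b = theta − logit/(a) = 2.6 − 1.6582/2.2000 = 1.8463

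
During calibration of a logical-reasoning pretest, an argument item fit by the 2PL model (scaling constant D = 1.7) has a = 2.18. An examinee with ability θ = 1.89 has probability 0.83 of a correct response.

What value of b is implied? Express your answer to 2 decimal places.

1.46

P(θ) = 1 / (1 + exp(−D·a(θ − b)))
logit(0.83) = ln(0.83/0.17) = 1.5856
b = θ − logit/(1.7·a) = 1.89 − 1.5856/3.7060 = 1.4621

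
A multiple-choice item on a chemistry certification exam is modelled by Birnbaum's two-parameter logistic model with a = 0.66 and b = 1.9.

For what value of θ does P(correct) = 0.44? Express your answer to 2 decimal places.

1.53

P(θ) = 1 / (1 + exp(−a(θ − b)))
logit = ln(0.4400/0.5600) = -0.2412
θ = b + logit/(a) = 1.9 + (-0.2412)/0.6600 = 1.5346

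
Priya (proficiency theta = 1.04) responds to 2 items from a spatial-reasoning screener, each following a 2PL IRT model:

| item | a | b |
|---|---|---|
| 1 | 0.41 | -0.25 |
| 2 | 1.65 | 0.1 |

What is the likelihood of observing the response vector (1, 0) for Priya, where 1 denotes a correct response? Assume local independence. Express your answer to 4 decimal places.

0.1101

P(theta) = 1 / (1 + exp(−a(theta − b)))
P_1 = 1/(1+e^{-0.5289}) = 0.6292
P_2 = 1/(1+e^{-1.5510}) = 0.8251
L = P_1 × (1−P_2) = 0.6292 × 0.1749 = 0.11008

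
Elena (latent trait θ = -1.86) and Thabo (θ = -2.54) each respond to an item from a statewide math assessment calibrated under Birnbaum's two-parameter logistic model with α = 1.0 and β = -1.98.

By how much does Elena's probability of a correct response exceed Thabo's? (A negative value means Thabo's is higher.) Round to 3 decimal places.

P(θ) = 1 / (1 + exp(−α(θ − β)))
P(Elena) = 0.5300  [exponent 0.1200]
P(Thabo) = 0.3635  [exponent -0.5600]
Difference = 0.5300 − 0.3635 = 0.1664

0.166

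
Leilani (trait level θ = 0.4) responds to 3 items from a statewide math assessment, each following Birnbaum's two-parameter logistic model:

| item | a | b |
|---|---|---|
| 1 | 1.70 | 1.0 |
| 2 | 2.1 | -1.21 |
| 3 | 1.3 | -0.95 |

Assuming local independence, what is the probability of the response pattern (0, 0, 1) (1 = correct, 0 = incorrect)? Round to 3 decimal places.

P(θ) = 1 / (1 + exp(−a(θ − b)))
P_1 = 1/(1+e^{1.0200}) = 0.2650
P_2 = 1/(1+e^{-3.3810}) = 0.9671
P_3 = 1/(1+e^{-1.7550}) = 0.8526
L = (1−P_1) × (1−P_2) × P_3 = 0.7350 × 0.0329 × 0.8526 = 0.02061

0.021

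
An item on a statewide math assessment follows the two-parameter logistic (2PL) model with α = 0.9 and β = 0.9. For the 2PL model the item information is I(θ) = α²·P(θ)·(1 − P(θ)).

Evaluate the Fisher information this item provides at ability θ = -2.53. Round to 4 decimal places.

0.0338

P = 1/(1+e^{3.0870}) = 0.0436
P(1−P) = 0.0436 × 0.9564 = 0.0417
I = α² × P(1−P) = 0.9² × 0.0417 = 0.03381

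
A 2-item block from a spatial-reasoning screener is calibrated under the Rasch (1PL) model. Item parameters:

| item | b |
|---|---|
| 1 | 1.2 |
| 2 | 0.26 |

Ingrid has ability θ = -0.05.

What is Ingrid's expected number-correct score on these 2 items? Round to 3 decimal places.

P(θ) = 1 / (1 + exp(−(θ − b)))
P_1 = 1/(1+e^{1.2500}) = 0.2227
P_2 = 1/(1+e^{0.3100}) = 0.4231
E[score] = 0.2227 + 0.4231 = 0.6458

0.646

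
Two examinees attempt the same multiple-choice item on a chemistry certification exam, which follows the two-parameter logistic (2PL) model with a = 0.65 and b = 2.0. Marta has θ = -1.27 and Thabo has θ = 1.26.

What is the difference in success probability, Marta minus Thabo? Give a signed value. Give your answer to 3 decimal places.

P(θ) = 1 / (1 + exp(−a(θ − b)))
P(Marta) = 0.1066  [exponent -2.1255]
P(Thabo) = 0.3820  [exponent -0.4810]
Difference = 0.1066 − 0.3820 = -0.2754

-0.275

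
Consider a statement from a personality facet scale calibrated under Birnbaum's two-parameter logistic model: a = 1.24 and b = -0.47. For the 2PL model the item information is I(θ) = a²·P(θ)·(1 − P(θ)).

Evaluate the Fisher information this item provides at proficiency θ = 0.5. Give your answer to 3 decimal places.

0.273

P = 1/(1+e^{-1.2028}) = 0.7690
P(1−P) = 0.7690 × 0.2310 = 0.1776
I = a² × P(1−P) = 1.24² × 0.1776 = 0.27312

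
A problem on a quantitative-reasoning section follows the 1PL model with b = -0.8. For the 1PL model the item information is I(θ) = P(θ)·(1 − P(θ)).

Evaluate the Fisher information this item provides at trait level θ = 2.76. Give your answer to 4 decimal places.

0.0269

P = 1/(1+e^{-3.5600}) = 0.9723
P(1−P) = 0.9723 × 0.0277 = 0.0269
I = P(1−P) = 0.02689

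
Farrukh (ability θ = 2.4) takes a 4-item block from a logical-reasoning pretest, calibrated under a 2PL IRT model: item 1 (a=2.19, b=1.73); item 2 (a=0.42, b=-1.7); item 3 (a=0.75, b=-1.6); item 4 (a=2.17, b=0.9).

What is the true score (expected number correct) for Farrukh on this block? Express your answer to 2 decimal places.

P(θ) = 1 / (1 + exp(−a(θ − b)))
P_1 = 1/(1+e^{-1.4673}) = 0.8126
P_2 = 1/(1+e^{-1.7220}) = 0.8484
P_3 = 1/(1+e^{-3.0000}) = 0.9526
P_4 = 1/(1+e^{-3.2550}) = 0.9629
E[score] = 0.8126 + 0.8484 + 0.9526 + 0.9629 = 3.5765

3.58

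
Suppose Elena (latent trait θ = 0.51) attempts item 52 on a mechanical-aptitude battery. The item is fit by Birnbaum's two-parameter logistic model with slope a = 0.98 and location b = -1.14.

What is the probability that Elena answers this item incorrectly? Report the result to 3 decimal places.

P(θ) = 1 / (1 + exp(−a(θ − b)))
Exponent: 0.98 × (0.51 − (-1.14)) = 1.6170
1/(1 + e^{-1.6170}) = 0.8344
P(incorrect) = 1 − 0.8344 = 0.1656

0.166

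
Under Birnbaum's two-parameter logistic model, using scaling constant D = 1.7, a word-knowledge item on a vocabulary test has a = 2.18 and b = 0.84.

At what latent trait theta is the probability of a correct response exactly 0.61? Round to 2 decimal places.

P(theta) = 1 / (1 + exp(−D·a(theta − b)))
logit = ln(0.6100/0.3900) = 0.4473
theta = b + logit/(1.7·a) = 0.84 + 0.4473/3.7060 = 0.9607

0.96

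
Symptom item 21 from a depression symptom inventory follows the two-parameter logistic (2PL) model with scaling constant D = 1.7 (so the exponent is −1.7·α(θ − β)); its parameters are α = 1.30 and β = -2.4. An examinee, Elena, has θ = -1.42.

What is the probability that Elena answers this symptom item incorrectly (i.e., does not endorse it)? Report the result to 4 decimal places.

0.1029

P(θ) = 1 / (1 + exp(−D·α(θ − β)))
Exponent: 1.7 × 1.30 × (-1.42 − (-2.4)) = 2.1658
1/(1 + e^{-2.1658}) = 0.8971
P = 0.8971
P(incorrect) = 1 − 0.8971 = 0.1029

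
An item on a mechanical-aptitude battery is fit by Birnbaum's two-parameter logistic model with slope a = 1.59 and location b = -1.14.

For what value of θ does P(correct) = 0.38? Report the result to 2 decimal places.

-1.45

P(θ) = 1 / (1 + exp(−a(θ − b)))
logit = ln(0.3800/0.6200) = -0.4895
θ = b + logit/(a) = -1.14 + (-0.4895)/1.5900 = -1.4479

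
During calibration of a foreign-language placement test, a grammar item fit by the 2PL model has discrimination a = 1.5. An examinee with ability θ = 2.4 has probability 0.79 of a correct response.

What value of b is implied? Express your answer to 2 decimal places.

1.52

P(θ) = 1 / (1 + exp(−a(θ − b)))
logit(0.79) = ln(0.79/0.21) = 1.3249
b = θ − logit/(a) = 2.4 − 1.3249/1.5000 = 1.5167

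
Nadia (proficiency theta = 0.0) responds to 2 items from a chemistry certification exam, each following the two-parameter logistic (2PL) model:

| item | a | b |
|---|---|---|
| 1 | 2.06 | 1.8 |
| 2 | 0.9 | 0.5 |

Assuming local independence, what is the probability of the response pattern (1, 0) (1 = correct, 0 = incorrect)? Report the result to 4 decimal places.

0.0146

P(theta) = 1 / (1 + exp(−a(theta − b)))
P_1 = 1/(1+e^{3.7080}) = 0.0239
P_2 = 1/(1+e^{0.4500}) = 0.3894
L = P_1 × (1−P_2) = 0.0239 × 0.6106 = 0.01462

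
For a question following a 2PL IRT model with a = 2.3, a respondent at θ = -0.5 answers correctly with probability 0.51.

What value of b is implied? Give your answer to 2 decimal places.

P(θ) = 1 / (1 + exp(−a(θ − b)))
logit(0.51) = ln(0.51/0.49) = 0.0400
b = θ − logit/(a) = -0.5 − 0.0400/2.3000 = -0.5174

-0.52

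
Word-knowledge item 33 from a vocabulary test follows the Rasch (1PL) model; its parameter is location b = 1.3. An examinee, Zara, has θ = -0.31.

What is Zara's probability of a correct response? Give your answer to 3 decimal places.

0.167

P(θ) = 1 / (1 + exp(−(θ − b)))
Exponent: (-0.31 − 1.3) = -1.6100
1/(1 + e^{1.6100}) = 0.1666
P = 0.1666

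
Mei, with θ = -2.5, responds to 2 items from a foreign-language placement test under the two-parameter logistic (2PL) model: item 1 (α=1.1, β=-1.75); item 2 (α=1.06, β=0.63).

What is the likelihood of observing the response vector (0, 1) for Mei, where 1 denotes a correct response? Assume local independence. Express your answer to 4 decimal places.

P(θ) = 1 / (1 + exp(−α(θ − β)))
P_1 = 1/(1+e^{0.8250}) = 0.3047
P_2 = 1/(1+e^{3.3178}) = 0.0350
L = (1−P_1) × P_2 = 0.6953 × 0.0350 = 0.02431

0.0243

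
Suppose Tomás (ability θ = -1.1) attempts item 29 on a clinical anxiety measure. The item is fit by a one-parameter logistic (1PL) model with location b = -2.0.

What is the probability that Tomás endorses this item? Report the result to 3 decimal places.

0.711

P(θ) = 1 / (1 + exp(−(θ − b)))
Exponent: (-1.1 − (-2.0)) = 0.9000
1/(1 + e^{-0.9000}) = 0.7109
P = 0.7109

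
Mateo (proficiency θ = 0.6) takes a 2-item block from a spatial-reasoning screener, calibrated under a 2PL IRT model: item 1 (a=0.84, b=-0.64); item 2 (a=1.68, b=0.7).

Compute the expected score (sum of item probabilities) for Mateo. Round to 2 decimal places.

P(θ) = 1 / (1 + exp(−a(θ − b)))
P_1 = 1/(1+e^{-1.0416}) = 0.7392
P_2 = 1/(1+e^{0.1680}) = 0.4581
E[score] = 0.7392 + 0.4581 = 1.1973

1.20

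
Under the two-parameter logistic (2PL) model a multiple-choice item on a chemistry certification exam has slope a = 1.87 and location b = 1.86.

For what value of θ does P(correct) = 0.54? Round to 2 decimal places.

1.95

P(θ) = 1 / (1 + exp(−a(θ − b)))
logit = ln(0.5400/0.4600) = 0.1603
θ = b + logit/(a) = 1.86 + 0.1603/1.8700 = 1.9457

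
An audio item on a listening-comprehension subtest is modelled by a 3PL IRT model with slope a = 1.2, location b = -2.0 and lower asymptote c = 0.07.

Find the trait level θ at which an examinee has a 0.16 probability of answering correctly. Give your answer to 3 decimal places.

P(θ) = c + (1 − c) · 1 / (1 + exp(−a(θ − b)))
Remove guessing floor: (0.16 − 0.07)/(1 − 0.07) = 0.0968
logit = ln(0.0968/0.9032) = -2.2336
θ = b + logit/(a) = -2.0 + (-2.2336)/1.2000 = -3.8613

-3.861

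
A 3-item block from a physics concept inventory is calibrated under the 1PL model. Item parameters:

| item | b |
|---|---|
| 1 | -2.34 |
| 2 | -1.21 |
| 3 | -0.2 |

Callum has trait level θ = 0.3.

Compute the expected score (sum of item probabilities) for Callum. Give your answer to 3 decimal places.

2.375

P(θ) = 1 / (1 + exp(−(θ − b)))
P_1 = 1/(1+e^{-2.6400}) = 0.9334
P_2 = 1/(1+e^{-1.5100}) = 0.8191
P_3 = 1/(1+e^{-0.5000}) = 0.6225
E[score] = 0.9334 + 0.8191 + 0.6225 = 2.3749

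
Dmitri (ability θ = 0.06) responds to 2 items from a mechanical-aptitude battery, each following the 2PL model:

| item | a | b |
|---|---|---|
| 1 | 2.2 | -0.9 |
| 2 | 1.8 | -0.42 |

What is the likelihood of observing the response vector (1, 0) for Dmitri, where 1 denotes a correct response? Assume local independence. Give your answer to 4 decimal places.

P(θ) = 1 / (1 + exp(−a(θ − b)))
P_1 = 1/(1+e^{-2.1120}) = 0.8921
P_2 = 1/(1+e^{-0.8640}) = 0.7035
L = P_1 × (1−P_2) = 0.8921 × 0.2965 = 0.26450

0.2645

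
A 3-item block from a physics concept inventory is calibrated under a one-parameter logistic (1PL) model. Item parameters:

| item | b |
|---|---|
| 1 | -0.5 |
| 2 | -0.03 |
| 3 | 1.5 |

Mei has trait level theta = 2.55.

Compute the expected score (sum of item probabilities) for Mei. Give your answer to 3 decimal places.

P(theta) = 1 / (1 + exp(−(theta − b)))
P_1 = 1/(1+e^{-3.0500}) = 0.9548
P_2 = 1/(1+e^{-2.5800}) = 0.9296
P_3 = 1/(1+e^{-1.0500}) = 0.7408
E[score] = 0.9548 + 0.9296 + 0.7408 = 2.6251

2.625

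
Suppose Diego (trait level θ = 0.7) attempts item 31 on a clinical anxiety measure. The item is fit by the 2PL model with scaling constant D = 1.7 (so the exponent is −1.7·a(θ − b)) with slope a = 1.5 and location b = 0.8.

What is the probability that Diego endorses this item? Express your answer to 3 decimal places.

P(θ) = 1 / (1 + exp(−D·a(θ − b)))
Exponent: 1.7 × 1.5 × (0.7 − 0.8) = -0.2550
1/(1 + e^{0.2550}) = 0.4366
P = 0.4366

0.437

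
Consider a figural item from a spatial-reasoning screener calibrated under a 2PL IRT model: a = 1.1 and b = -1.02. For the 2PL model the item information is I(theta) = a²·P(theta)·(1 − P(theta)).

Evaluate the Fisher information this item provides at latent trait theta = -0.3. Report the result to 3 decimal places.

0.260

P = 1/(1+e^{-0.7920}) = 0.6883
P(1−P) = 0.6883 × 0.3117 = 0.2146
I = a² × P(1−P) = 1.1² × 0.2146 = 0.25962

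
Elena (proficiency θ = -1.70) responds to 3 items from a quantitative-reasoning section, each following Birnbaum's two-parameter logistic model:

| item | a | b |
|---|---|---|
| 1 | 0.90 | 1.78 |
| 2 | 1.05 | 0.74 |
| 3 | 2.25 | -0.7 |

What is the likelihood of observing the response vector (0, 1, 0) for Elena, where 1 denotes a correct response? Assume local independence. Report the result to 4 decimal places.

0.0621

P(θ) = 1 / (1 + exp(−a(θ − b)))
P_1 = 1/(1+e^{3.1320}) = 0.0418
P_2 = 1/(1+e^{2.5620}) = 0.0716
P_3 = 1/(1+e^{2.2500}) = 0.0953
L = (1−P_1) × P_2 × (1−P_3) = 0.9582 × 0.0716 × 0.9047 = 0.06209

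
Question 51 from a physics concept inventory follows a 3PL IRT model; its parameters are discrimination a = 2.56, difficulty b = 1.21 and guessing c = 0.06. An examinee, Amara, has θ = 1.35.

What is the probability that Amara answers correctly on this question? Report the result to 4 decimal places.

0.6133

P(θ) = c + (1 − c) · 1 / (1 + exp(−a(θ − b)))
Exponent: 2.56 × (1.35 − 1.21) = 0.3584
1/(1 + e^{-0.3584}) = 0.5887
P = 0.06 + 0.94 × 0.5887 = 0.6133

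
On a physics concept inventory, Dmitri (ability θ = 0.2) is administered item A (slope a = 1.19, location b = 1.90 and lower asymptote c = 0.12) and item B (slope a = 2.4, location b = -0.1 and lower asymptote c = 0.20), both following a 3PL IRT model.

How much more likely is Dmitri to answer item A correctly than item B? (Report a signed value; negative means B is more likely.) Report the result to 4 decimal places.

P(θ) = c + (1 − c) · 1 / (1 + exp(−a(θ − b)))
P_A = 0.2228
P_B = 0.7381
P_A − P_B = -0.5153

-0.5153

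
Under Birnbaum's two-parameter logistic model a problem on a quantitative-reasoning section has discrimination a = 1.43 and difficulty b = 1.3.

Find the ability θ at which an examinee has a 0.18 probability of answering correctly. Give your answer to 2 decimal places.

0.24

P(θ) = 1 / (1 + exp(−a(θ − b)))
logit = ln(0.1800/0.8200) = -1.5163
θ = b + logit/(a) = 1.3 + (-1.5163)/1.4300 = 0.2396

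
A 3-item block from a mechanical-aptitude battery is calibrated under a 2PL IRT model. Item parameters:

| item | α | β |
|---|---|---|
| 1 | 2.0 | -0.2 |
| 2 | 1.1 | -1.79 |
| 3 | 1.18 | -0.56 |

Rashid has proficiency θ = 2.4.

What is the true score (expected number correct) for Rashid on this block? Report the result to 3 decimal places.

2.955

P(θ) = 1 / (1 + exp(−α(θ − β)))
P_1 = 1/(1+e^{-5.2000}) = 0.9945
P_2 = 1/(1+e^{-4.6090}) = 0.9901
P_3 = 1/(1+e^{-3.4928}) = 0.9705
E[score] = 0.9945 + 0.9901 + 0.9705 = 2.9551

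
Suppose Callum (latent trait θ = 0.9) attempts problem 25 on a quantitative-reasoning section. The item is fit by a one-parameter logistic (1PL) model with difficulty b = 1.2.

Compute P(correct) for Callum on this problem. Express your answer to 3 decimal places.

0.426

P(θ) = 1 / (1 + exp(−(θ − b)))
Exponent: (0.9 − 1.2) = -0.3000
1/(1 + e^{0.3000}) = 0.4256
P = 0.4256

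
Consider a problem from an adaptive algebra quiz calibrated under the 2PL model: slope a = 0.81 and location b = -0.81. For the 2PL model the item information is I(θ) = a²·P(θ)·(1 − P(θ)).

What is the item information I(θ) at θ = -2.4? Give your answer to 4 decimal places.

P = 1/(1+e^{1.2879}) = 0.2162
P(1−P) = 0.2162 × 0.7838 = 0.1695
I = a² × P(1−P) = 0.81² × 0.1695 = 0.11118

0.1112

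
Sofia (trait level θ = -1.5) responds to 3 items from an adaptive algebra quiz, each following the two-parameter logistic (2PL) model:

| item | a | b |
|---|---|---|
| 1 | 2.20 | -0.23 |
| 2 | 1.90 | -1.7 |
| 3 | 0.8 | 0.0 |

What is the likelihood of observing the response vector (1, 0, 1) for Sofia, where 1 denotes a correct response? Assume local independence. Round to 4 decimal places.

0.0054

P(θ) = 1 / (1 + exp(−a(θ − b)))
P_1 = 1/(1+e^{2.7940}) = 0.0576
P_2 = 1/(1+e^{-0.3800}) = 0.5939
P_3 = 1/(1+e^{1.2000}) = 0.2315
L = P_1 × (1−P_2) × P_3 = 0.0576 × 0.4061 × 0.2315 = 0.00542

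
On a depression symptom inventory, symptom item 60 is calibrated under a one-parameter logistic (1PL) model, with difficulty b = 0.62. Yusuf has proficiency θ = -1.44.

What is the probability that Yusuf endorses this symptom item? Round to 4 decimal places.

P(θ) = 1 / (1 + exp(−(θ − b)))
Exponent: (-1.44 − 0.62) = -2.0600
1/(1 + e^{2.0600}) = 0.1130
P = 0.1130

0.1130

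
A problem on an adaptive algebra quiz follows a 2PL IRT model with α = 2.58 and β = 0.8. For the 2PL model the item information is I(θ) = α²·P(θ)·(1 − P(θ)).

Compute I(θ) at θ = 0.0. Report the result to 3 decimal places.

0.665

P = 1/(1+e^{2.0640}) = 0.1126
P(1−P) = 0.1126 × 0.8874 = 0.1000
I = α² × P(1−P) = 2.58² × 0.1000 = 0.66535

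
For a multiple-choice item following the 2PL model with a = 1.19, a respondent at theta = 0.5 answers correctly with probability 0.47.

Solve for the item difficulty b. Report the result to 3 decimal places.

P(theta) = 1 / (1 + exp(−a(theta − b)))
logit(0.47) = ln(0.47/0.53) = -0.1201
b = theta − logit/(a) = 0.5 − (-0.1201)/1.1900 = 0.6010

0.601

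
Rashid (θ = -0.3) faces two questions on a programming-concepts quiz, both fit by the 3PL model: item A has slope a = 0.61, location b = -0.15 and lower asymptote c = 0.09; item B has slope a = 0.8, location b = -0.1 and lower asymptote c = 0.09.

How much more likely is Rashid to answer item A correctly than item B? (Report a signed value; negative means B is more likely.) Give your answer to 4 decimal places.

0.0155

P(θ) = c + (1 − c) · 1 / (1 + exp(−a(θ − b)))
P_A = 0.5242
P_B = 0.5087
P_A − P_B = 0.0155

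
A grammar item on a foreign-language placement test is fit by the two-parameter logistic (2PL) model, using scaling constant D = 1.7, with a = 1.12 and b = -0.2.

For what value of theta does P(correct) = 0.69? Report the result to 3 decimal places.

P(theta) = 1 / (1 + exp(−D·a(theta − b)))
logit = ln(0.6900/0.3100) = 0.8001
theta = b + logit/(1.7·a) = -0.2 + 0.8001/1.9040 = 0.2202

0.220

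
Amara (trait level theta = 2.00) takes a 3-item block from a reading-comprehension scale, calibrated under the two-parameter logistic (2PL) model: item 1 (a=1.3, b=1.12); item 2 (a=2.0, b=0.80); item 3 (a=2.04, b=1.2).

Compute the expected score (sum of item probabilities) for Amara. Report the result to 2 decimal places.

2.51

P(theta) = 1 / (1 + exp(−a(theta − b)))
P_1 = 1/(1+e^{-1.1440}) = 0.7584
P_2 = 1/(1+e^{-2.4000}) = 0.9168
P_3 = 1/(1+e^{-1.6320}) = 0.8364
E[score] = 0.7584 + 0.9168 + 0.8364 = 2.5117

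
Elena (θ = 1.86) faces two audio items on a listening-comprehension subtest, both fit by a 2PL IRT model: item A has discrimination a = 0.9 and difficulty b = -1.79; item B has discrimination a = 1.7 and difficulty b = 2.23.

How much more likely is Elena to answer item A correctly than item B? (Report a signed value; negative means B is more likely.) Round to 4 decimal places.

0.6162

P(θ) = 1 / (1 + exp(−a(θ − b)))
P_A = 0.9639
P_B = 0.3477
P_A − P_B = 0.6162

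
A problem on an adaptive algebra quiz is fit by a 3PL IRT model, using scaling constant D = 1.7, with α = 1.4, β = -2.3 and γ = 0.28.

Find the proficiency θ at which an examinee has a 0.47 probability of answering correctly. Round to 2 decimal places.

P(θ) = γ + (1 − γ) · 1 / (1 + exp(−D·α(θ − β)))
Remove guessing floor: (0.47 − 0.28)/(1 − 0.28) = 0.2639
logit = ln(0.2639/0.7361) = -1.0259
θ = β + logit/(1.7·α) = -2.3 + (-1.0259)/2.3800 = -2.7310

-2.73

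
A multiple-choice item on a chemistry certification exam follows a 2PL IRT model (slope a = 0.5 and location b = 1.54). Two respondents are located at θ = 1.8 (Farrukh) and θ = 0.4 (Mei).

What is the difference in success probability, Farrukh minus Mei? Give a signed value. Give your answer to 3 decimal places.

P(θ) = 1 / (1 + exp(−a(θ − b)))
P(Farrukh) = 0.5325  [exponent 0.1300]
P(Mei) = 0.3612  [exponent -0.5700]
Difference = 0.5325 − 0.3612 = 0.1712

0.171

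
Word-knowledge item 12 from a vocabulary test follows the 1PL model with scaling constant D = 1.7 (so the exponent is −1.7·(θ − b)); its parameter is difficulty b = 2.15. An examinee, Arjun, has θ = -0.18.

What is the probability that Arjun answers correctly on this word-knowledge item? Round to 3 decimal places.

0.019

P(θ) = 1 / (1 + exp(−D·(θ − b)))
Exponent: 1.7 × (-0.18 − 2.15) = -3.9610
1/(1 + e^{3.9610}) = 0.0187
P = 0.0187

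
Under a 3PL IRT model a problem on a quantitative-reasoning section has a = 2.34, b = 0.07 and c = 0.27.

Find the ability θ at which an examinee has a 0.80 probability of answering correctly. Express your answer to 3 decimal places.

P(θ) = c + (1 − c) · 1 / (1 + exp(−a(θ − b)))
Remove guessing floor: (0.80 − 0.27)/(1 − 0.27) = 0.7260
logit = ln(0.7260/0.2740) = 0.9746
θ = b + logit/(a) = 0.07 + 0.9746/2.3400 = 0.4865

0.486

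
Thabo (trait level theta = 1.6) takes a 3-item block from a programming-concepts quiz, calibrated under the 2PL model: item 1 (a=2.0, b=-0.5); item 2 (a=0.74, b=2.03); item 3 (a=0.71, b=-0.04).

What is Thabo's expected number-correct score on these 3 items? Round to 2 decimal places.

P(theta) = 1 / (1 + exp(−a(theta − b)))
P_1 = 1/(1+e^{-4.2000}) = 0.9852
P_2 = 1/(1+e^{0.3182}) = 0.4211
P_3 = 1/(1+e^{-1.1644}) = 0.7621
E[score] = 0.9852 + 0.4211 + 0.7621 = 2.1685

2.17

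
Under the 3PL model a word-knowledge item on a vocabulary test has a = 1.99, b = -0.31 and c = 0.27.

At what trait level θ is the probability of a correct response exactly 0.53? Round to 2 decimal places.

-0.61

P(θ) = c + (1 − c) · 1 / (1 + exp(−a(θ − b)))
Remove guessing floor: (0.53 − 0.27)/(1 − 0.27) = 0.3562
logit = ln(0.3562/0.6438) = -0.5921
θ = b + logit/(a) = -0.31 + (-0.5921)/1.9900 = -0.6075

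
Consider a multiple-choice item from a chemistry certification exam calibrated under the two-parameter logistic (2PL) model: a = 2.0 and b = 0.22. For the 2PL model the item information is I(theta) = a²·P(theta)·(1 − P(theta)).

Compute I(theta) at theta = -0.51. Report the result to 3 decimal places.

P = 1/(1+e^{1.4600}) = 0.1885
P(1−P) = 0.1885 × 0.8115 = 0.1529
I = a² × P(1−P) = 2.0² × 0.1529 = 0.61179

0.612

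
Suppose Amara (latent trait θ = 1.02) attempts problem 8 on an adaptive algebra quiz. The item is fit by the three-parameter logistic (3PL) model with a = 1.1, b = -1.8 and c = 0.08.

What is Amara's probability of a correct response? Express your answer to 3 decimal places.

0.960

P(θ) = c + (1 − c) · 1 / (1 + exp(−a(θ − b)))
Exponent: 1.1 × (1.02 − (-1.8)) = 3.1020
1/(1 + e^{-3.1020}) = 0.9570
P = 0.08 + 0.92 × 0.9570 = 0.9604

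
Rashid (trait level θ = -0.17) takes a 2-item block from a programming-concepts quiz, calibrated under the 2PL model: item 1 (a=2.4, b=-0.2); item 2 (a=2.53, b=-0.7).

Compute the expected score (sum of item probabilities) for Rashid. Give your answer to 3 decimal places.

P(θ) = 1 / (1 + exp(−a(θ − b)))
P_1 = 1/(1+e^{-0.0720}) = 0.5180
P_2 = 1/(1+e^{-1.3409}) = 0.7926
E[score] = 0.5180 + 0.7926 = 1.3106

1.311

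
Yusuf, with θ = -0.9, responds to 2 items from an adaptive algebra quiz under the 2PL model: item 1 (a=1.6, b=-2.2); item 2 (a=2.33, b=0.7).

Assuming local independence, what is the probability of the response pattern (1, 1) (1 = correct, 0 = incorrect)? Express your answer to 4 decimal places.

0.0209

P(θ) = 1 / (1 + exp(−a(θ − b)))
P_1 = 1/(1+e^{-2.0800}) = 0.8889
P_2 = 1/(1+e^{3.7280}) = 0.0235
L = P_1 × P_2 = 0.8889 × 0.0235 = 0.02087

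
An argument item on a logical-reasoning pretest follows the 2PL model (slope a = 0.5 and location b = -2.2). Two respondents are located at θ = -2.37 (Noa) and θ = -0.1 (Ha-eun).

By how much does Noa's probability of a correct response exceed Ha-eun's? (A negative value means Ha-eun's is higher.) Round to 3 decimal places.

P(θ) = 1 / (1 + exp(−a(θ − b)))
P(Noa) = 0.4788  [exponent -0.0850]
P(Ha-eun) = 0.7408  [exponent 1.0500]
Difference = 0.4788 − 0.7408 = -0.2620

-0.262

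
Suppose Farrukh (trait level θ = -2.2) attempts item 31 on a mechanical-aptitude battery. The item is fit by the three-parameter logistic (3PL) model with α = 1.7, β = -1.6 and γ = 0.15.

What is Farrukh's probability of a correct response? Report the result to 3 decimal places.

P(θ) = γ + (1 − γ) · 1 / (1 + exp(−α(θ − β)))
Exponent: 1.7 × (-2.2 − (-1.6)) = -1.0200
1/(1 + e^{1.0200}) = 0.2650
P = 0.15 + 0.85 × 0.2650 = 0.3753

0.375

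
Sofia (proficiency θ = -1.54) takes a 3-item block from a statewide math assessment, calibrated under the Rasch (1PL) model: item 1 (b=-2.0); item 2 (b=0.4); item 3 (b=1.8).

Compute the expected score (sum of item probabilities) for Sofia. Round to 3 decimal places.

P(θ) = 1 / (1 + exp(−(θ − b)))
P_1 = 1/(1+e^{-0.4600}) = 0.6130
P_2 = 1/(1+e^{1.9400}) = 0.1256
P_3 = 1/(1+e^{3.3400}) = 0.0342
E[score] = 0.6130 + 0.1256 + 0.0342 = 0.7729

0.773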